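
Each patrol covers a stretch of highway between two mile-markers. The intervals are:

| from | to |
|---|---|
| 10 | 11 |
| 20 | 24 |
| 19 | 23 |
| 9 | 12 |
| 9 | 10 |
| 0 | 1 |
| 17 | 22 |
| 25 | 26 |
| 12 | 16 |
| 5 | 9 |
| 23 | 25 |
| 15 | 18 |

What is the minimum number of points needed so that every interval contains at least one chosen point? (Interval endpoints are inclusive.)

6

Sort by right endpoint; whenever an interval is uncovered, place a point at its right end.
By right end: [0,1]  [5,9]  [9,10]  [10,11]  [9,12]  [12,16]  [15,18]  [17,22]  [19,23]  [20,24]  [23,25]  [25,26]
[0,1] uncovered → point at 1; [5,9] uncovered → point at 9; [10,11] uncovered → point at 11; [12,16] uncovered → point at 16; [17,22] uncovered → point at 22; [23,25] uncovered → point at 25.
Points: 1, 9, 11, 16, 22, 25 (6 total).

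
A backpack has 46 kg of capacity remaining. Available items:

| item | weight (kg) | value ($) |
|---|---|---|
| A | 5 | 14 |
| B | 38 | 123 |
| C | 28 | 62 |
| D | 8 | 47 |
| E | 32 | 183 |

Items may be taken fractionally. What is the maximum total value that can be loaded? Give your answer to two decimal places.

Order: D (47/8=5.88) > E (183/32=5.72) > B (123/38=3.24) > A (14/5=2.80) > C (62/28=2.21)
Fill: take D (8 @ 47) → take E (32 @ 183) → take 6/38 of B → 19.42; 46/46 used.
Total value = 249.42

249.42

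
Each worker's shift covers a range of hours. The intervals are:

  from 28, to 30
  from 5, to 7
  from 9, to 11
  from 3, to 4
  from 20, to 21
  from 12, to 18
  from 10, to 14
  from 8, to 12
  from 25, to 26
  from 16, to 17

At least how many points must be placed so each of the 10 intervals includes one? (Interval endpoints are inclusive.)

Process intervals by earliest right end; each time one isn't hit yet, stab at its right endpoint.
Sorted: [3,4] [5,7] [9,11] [8,12] [10,14] [16,17] [12,18] [20,21] [25,26] [28,30]
{[3,4]} hit by 4; {[5,7]} hit by 7; {[9,11],[8,12],[10,14]} hit by 11; {[16,17],[12,18]} hit by 17; {[20,21]} hit by 21; {[25,26]} hit by 26; {[28,30]} hit by 30.
Points: 4, 7, 11, 17, 21, 26, 30 (7 total).

7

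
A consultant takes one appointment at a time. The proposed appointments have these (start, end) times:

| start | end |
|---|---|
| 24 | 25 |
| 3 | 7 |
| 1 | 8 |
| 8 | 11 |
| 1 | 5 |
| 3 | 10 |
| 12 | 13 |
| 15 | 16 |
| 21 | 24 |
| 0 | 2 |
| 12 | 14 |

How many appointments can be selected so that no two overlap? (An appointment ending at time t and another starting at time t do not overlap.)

7

Sorted by end: (0,2)  (1,5)  (3,7)  (1,8)  (3,10)  (8,11)  (12,13)  (12,14)  (15,16)  (21,24)  (24,25)
take (0,2); take (3,7); take (8,11); take (12,13); skip (12,14); take (15,16); take (21,24); take (24,25).
Selected 7 appointments.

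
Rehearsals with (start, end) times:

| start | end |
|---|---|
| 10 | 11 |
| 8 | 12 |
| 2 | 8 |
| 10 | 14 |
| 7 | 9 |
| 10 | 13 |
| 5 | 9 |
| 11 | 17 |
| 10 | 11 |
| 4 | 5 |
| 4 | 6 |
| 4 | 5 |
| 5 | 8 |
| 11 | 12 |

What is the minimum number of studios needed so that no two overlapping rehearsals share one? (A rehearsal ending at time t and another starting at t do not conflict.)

The answer is the maximum number of intervals overlapping at any instant.
Events (time:±→running): 2:+→1 4:+→2 4:+→3 4:+→4 5:-→3 5:-→2 5:+→3 5:+→4 6:-→3 7:+→4 8:-→3 8:-→2 8:+→3 9:-→2 9:-→1 10:+→2 10:+→3 10:+→4 10:+→5 … peak 5.

5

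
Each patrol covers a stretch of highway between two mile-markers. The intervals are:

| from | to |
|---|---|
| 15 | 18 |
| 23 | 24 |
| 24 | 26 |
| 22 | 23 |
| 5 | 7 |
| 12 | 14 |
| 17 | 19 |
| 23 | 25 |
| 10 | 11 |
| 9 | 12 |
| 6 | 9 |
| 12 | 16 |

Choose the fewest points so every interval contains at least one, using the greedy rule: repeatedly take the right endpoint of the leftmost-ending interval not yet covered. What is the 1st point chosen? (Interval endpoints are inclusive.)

7

Sorted: [5,7] [6,9] [10,11] [9,12] [12,14] [12,16] [15,18] [17,19] [22,23] [23,24] [23,25] [24,26]
{[5,7],[6,9]} hit by 7; {[10,11],[9,12]} hit by 11; {[12,14],[12,16]} hit by 14; {[15,18],[17,19]} hit by 18; {[22,23],[23,24],[23,25]} hit by 23; {[24,26]} hit by 26.
Points: 7, 11, 14, 18, 23, 26 (6 total).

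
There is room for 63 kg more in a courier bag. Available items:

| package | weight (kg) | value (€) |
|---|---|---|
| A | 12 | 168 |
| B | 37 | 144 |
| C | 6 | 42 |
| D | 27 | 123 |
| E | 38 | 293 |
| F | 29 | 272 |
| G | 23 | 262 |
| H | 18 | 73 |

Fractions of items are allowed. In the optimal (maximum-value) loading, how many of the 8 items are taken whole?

2

Greedy by value/weight ratio, highest first.
Ratios (sorted): A 14.00, G 11.39, F 9.38, E 7.71, C 7.00, D 4.56, H 4.06, B 3.89
take A (12 @ 168); take G (23 @ 262); take 28/29 of F → 262.62. Capacity used 63/63.
2 item(s) taken whole; one partial (take 28/29 of F).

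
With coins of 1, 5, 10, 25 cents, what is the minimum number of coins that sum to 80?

80 = 3×25 + 1×5
Total coins = 3 + 1 = 4

4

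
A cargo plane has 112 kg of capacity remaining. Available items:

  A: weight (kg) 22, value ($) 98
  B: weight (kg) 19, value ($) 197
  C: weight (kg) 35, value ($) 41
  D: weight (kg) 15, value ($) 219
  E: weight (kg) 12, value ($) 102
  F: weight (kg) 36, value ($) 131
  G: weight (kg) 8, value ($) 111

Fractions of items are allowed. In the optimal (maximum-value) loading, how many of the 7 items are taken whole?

Order: D (219/15=14.60) > G (111/8=13.88) > B (197/19=10.37) > E (102/12=8.50) > A (98/22=4.45) > F (131/36=3.64) > C (41/35=1.17)
Fill: take D (15 @ 219) → take G (8 @ 111) → take B (19 @ 197) → take E (12 @ 102) → take A (22 @ 98) → take F (36 @ 131); 112/112 used.
6 item(s) taken whole.

6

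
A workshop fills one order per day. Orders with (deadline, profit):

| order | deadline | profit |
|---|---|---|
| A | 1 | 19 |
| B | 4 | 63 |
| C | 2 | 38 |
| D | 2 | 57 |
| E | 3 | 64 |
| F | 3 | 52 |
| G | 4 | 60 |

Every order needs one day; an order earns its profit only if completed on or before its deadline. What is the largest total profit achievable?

244

Take jobs in profit order; each goes to the latest open slot no later than its deadline.
By profit: E(d3,64), B(d4,63), G(d4,60), D(d2,57), F(d3,52), C(d2,38), A(d1,19)
E→slot 3; B→slot 4; G→slot 2; D→slot 1; F skipped; C skipped; A skipped.
Profit = 57 + 60 + 64 + 63 = 244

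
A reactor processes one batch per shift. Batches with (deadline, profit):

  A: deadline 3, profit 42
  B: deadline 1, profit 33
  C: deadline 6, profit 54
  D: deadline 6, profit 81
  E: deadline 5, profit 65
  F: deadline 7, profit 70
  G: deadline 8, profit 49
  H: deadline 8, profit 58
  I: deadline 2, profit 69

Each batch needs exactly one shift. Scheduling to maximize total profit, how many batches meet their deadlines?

Sort by profit descending; place each in the latest free slot ≤ its deadline.
Profit order: D=81 F=70 I=69 E=65 H=58 C=54 G=49 A=42 B=33
Assign: D→slot 6, F→slot 7, I→slot 2, E→slot 5, H→slot 8, C→slot 4, G→slot 3, A→slot 1, B skipped.
Slots: [1:A] [2:I] [3:G] [4:C] [5:E] [6:D] [7:F] [8:H]
8 of 9 scheduled.

8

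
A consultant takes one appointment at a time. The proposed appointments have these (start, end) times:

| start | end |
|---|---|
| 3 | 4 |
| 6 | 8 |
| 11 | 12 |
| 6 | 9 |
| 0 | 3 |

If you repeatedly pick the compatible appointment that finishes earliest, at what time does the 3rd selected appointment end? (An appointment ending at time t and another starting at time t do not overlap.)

8

Greedy by earliest finish: after sorting by end time, pick each interval compatible with the last pick.
By end time: (0,3), (3,4), (6,8), (6,9), (11,12).
Pick (0,3); next start ≥ 3 → (3,4); next start ≥ 4 → (6,8); next start ≥ 8 → (11,12).
Selected: (0,3) (3,4) (6,8) (11,12)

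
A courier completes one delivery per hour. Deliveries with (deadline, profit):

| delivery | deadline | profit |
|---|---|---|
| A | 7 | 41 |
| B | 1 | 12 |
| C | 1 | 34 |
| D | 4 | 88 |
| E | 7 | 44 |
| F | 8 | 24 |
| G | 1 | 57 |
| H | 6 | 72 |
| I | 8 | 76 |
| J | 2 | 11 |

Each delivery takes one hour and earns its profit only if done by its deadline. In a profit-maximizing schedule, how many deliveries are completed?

8

Take jobs in profit order; each goes to the latest open slot no later than its deadline.
By profit: D(d4,88), I(d8,76), H(d6,72), G(d1,57), E(d7,44), A(d7,41), C(d1,34), F(d8,24), B(d1,12), J(d2,11)
D→slot 4; I→slot 8; H→slot 6; G→slot 1; E→slot 7; A→slot 5; C skipped; F→slot 3; B skipped; J→slot 2.
8 of 10 scheduled.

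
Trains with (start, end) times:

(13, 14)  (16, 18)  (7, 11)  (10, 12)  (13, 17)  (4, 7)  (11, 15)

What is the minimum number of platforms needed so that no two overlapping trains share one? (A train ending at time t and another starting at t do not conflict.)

Count concurrent intervals with a sweep; the peak is the room count.
Events (time:±→running): 4:+→1 7:-→0 7:+→1 10:+→2 11:-→1 11:+→2 12:-→1 13:+→2 13:+→3 … peak 3.

3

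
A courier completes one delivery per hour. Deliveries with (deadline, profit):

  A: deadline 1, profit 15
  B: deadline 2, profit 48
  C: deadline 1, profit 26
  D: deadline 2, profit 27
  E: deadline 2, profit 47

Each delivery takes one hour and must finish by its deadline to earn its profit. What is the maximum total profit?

Profit order: B=48 E=47 D=27 C=26 A=15
Assign: B→slot 2, E→slot 1, D skipped, C skipped, A skipped.
Slots: [1:E] [2:B]
Profit = 47 + 48 = 95

95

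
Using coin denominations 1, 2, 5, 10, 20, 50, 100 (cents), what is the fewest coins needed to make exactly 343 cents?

7

343 = 3×100 + 2×20 + 1×2 + 1×1
Total coins = 3 + 2 + 1 + 1 = 7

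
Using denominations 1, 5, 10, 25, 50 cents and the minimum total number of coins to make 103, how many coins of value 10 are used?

103 = 2×50 + 3×1
Count of 10: 0

0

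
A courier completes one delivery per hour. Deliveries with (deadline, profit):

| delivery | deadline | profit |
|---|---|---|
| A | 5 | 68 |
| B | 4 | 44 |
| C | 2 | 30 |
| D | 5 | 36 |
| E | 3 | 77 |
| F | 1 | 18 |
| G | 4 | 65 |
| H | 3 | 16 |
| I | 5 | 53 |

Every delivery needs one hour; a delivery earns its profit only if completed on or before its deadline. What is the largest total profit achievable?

Sort by profit descending; place each in the latest free slot ≤ its deadline.
By profit: E(d3,77), A(d5,68), G(d4,65), I(d5,53), B(d4,44), D(d5,36), C(d2,30), F(d1,18), H(d3,16)
E→slot 3; A→slot 5; G→slot 4; I→slot 2; B→slot 1; D skipped; C skipped; F skipped; H skipped.
Profit = 44 + 53 + 77 + 65 + 68 = 307

307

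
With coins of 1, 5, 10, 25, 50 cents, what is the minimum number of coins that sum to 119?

8

119 = 2×50 + 1×10 + 1×5 + 4×1
Total coins = 2 + 1 + 1 + 4 = 8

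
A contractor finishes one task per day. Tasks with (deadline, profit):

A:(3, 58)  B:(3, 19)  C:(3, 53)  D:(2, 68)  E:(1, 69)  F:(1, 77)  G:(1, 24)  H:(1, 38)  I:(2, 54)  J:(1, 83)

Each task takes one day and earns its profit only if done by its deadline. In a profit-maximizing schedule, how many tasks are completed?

Profit order: J=83 F=77 E=69 D=68 A=58 I=54 C=53 H=38 G=24 B=19
Assign: J→slot 1, F skipped, E skipped, D→slot 2, A→slot 3, I skipped, C skipped, H skipped, G skipped, B skipped.
Slots: [1:J] [2:D] [3:A]
3 of 10 scheduled.

3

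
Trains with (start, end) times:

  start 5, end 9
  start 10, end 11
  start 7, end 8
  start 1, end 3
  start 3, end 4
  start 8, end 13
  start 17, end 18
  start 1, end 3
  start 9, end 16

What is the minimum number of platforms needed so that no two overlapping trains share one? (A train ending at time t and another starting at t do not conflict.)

3

The answer is the maximum number of intervals overlapping at any instant.
starts: [1, 1, 3, 5, 7, 8, 9, 10, 17]
ends:   [3, 3, 4, 8, 9, 11, 13, 16, 18]
s1→1 s1→2 e3→1 e3→0 s3→1 e4→0 s5→1 s7→2 e8→1 s8→2 e9→1 s9→2 s10→3  — peak 3.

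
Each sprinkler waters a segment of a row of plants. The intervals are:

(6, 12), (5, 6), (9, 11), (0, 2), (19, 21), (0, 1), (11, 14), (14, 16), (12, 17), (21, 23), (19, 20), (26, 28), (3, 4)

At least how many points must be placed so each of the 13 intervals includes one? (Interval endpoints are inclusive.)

8

Sort by right endpoint; whenever an interval is uncovered, place a point at its right end.
By right end: [0,1]  [0,2]  [3,4]  [5,6]  [9,11]  [6,12]  [11,14]  [14,16]  [12,17]  [19,20]  [19,21]  [21,23]  [26,28]
[0,1] uncovered → point at 1; [3,4] uncovered → point at 4; [5,6] uncovered → point at 6; [9,11] uncovered → point at 11; [14,16] uncovered → point at 16; [19,20] uncovered → point at 20; [21,23] uncovered → point at 23; [26,28] uncovered → point at 28.
Points: 1, 4, 6, 11, 16, 20, 23, 28 (8 total).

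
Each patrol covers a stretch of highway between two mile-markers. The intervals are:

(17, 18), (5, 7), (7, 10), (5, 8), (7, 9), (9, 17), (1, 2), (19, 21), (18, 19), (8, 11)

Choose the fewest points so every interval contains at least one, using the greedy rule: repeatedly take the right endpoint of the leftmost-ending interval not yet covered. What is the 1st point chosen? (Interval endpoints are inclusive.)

Sorted: [1,2] [5,7] [5,8] [7,9] [7,10] [8,11] [9,17] [17,18] [18,19] [19,21]
{[1,2]} hit by 2; {[5,7],[5,8],[7,9],[7,10]} hit by 7; {[8,11],[9,17]} hit by 11; {[17,18],[18,19]} hit by 18; {[19,21]} hit by 21.
Points: 2, 7, 11, 18, 21 (5 total).

2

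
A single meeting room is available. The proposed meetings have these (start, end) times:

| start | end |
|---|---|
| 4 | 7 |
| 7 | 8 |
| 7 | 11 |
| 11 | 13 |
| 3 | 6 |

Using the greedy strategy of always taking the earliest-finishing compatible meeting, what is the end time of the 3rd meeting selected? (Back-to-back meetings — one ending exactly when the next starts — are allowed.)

13

Greedy by earliest finish: after sorting by end time, pick each interval compatible with the last pick.
Sorted by end: (3,6)  (4,7)  (7,8)  (7,11)  (11,13)
take (3,6); take (7,8); take (11,13).
Selected: (3,6) (7,8) (11,13)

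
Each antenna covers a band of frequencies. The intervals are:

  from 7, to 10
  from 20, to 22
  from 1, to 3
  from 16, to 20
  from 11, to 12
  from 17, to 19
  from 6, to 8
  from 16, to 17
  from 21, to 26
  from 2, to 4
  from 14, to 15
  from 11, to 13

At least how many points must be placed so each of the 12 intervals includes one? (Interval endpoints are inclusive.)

6

Sort by right endpoint; whenever an interval is uncovered, place a point at its right end.
Sorted: [1,3] [2,4] [6,8] [7,10] [11,12] [11,13] [14,15] [16,17] [17,19] [16,20] [20,22] [21,26]
{[1,3],[2,4]} hit by 3; {[6,8],[7,10]} hit by 8; {[11,12],[11,13]} hit by 12; {[14,15]} hit by 15; {[16,17],[17,19],[16,20]} hit by 17; {[20,22],[21,26]} hit by 22.
Points: 3, 8, 12, 15, 17, 22 (6 total).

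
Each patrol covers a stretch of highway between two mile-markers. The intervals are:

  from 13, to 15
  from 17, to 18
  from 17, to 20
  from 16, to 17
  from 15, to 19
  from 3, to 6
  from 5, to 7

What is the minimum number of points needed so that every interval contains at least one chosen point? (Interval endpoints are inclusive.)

By right end: [3,6]  [5,7]  [13,15]  [16,17]  [17,18]  [15,19]  [17,20]
[3,6] uncovered → point at 6; [13,15] uncovered → point at 15; [16,17] uncovered → point at 17.
Points: 6, 15, 17 (3 total).

3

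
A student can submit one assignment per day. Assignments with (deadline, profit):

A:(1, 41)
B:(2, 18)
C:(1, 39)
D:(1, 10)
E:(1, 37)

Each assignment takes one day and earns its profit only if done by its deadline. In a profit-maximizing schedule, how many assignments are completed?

2

By profit: A(d1,41), C(d1,39), E(d1,37), B(d2,18), D(d1,10)
A→slot 1; C skipped; E skipped; B→slot 2; D skipped.
2 of 5 scheduled.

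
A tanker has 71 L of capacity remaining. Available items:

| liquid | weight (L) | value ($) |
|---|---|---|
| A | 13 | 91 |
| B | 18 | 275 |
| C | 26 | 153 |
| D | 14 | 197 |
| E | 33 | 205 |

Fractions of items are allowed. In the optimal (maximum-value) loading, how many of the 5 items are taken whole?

3

Sort by value per unit weight and fill in that order.
Ratios (sorted): B 15.28, D 14.07, A 7.00, E 6.21, C 5.88
take B (18 @ 275); take D (14 @ 197); take A (13 @ 91); take 26/33 of E → 161.52. Capacity used 71/71.
3 item(s) taken whole; one partial (take 26/33 of E).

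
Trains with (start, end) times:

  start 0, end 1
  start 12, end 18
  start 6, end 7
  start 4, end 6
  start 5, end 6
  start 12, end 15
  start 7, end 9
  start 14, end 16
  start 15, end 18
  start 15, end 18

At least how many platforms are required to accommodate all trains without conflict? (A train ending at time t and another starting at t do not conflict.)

Events (time:±→running): 0:+→1 1:-→0 4:+→1 5:+→2 6:-→1 6:-→0 6:+→1 7:-→0 7:+→1 9:-→0 12:+→1 12:+→2 14:+→3 15:-→2 15:+→3 15:+→4 … peak 4.

4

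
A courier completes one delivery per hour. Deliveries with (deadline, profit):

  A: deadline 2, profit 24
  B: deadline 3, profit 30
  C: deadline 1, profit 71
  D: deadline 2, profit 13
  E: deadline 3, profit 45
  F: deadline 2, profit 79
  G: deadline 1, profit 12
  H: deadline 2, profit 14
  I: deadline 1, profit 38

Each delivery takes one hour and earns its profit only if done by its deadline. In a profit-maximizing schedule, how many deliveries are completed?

Take jobs in profit order; each goes to the latest open slot no later than its deadline.
Profit order: F=79 C=71 E=45 I=38 B=30 A=24 H=14 D=13 G=12
Assign: F→slot 2, C→slot 1, E→slot 3, I skipped, B skipped, A skipped, H skipped, D skipped, G skipped.
Slots: [1:C] [2:F] [3:E]
3 of 9 scheduled.

3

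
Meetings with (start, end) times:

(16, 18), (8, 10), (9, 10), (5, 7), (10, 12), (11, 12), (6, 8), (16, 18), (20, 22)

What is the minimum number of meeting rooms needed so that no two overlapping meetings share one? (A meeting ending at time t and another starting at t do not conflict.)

Count concurrent intervals with a sweep; the peak is the room count.
starts: [5, 6, 8, 9, 10, 11, 16, 16, 20]
ends:   [7, 8, 10, 10, 12, 12, 18, 18, 22]
s5→1 s6→2  — peak 2.

2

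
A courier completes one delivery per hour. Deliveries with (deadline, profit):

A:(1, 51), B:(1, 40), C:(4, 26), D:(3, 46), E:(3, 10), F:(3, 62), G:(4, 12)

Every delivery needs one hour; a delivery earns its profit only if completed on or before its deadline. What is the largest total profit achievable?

185

Take jobs in profit order; each goes to the latest open slot no later than its deadline.
Profit order: F=62 A=51 D=46 B=40 C=26 G=12 E=10
Assign: F→slot 3, A→slot 1, D→slot 2, B skipped, C→slot 4, G skipped, E skipped.
Slots: [1:A] [2:D] [3:F] [4:C]
Profit = 51 + 46 + 62 + 26 = 185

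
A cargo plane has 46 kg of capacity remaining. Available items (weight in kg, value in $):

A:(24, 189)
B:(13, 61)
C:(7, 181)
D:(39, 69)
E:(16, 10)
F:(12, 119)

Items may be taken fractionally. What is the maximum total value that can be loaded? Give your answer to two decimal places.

Ratios (sorted): C 25.86, F 9.92, A 7.88, B 4.69, D 1.77, E 0.62
take C (7 @ 181); take F (12 @ 119); take A (24 @ 189); take 3/13 of B → 14.08. Capacity used 46/46.
Total value = 503.08

503.08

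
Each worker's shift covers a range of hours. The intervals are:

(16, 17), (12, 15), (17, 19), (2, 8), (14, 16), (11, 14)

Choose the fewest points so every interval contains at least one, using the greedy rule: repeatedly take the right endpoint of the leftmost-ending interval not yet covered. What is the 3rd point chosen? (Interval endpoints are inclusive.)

Sort by right endpoint; whenever an interval is uncovered, place a point at its right end.
By right end: [2,8]  [11,14]  [12,15]  [14,16]  [16,17]  [17,19]
[2,8] uncovered → point at 8; [11,14] uncovered → point at 14; [16,17] uncovered → point at 17.
Points: 8, 14, 17 (3 total).

17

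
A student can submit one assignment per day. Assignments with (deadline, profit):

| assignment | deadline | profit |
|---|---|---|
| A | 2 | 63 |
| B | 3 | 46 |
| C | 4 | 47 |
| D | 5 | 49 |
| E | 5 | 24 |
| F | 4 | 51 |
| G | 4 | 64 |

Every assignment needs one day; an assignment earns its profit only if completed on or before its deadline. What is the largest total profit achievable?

Profit order: G=64 A=63 F=51 D=49 C=47 B=46 E=24
Assign: G→slot 4, A→slot 2, F→slot 3, D→slot 5, C→slot 1, B skipped, E skipped.
Slots: [1:C] [2:A] [3:F] [4:G] [5:D]
Profit = 47 + 63 + 51 + 64 + 49 = 274

274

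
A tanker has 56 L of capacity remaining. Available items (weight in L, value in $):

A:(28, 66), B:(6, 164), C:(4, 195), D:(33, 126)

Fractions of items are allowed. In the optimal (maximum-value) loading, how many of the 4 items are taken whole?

Greedy by value/weight ratio, highest first.
Ratios (sorted): C 48.75, B 27.33, D 3.82, A 2.36
take C (4 @ 195); take B (6 @ 164); take D (33 @ 126); take 13/28 of A → 30.64. Capacity used 56/56.
3 item(s) taken whole; one partial (take 13/28 of A).

3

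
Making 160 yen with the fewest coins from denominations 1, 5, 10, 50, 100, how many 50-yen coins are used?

1

Use the largest denomination that fits, subtract, and repeat.
160 − 1×100→60 − 1×50→10 − 1×10→0
Count of 50: 1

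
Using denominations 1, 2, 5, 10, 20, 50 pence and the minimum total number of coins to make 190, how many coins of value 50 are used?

190 − 3×50→40 − 2×20→0
Count of 50: 3

3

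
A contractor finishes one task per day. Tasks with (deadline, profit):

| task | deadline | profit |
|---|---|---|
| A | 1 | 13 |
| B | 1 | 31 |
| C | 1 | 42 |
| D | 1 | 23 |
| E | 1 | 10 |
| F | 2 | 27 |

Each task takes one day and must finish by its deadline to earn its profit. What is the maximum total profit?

Take jobs in profit order; each goes to the latest open slot no later than its deadline.
Profit order: C=42 B=31 F=27 D=23 A=13 E=10
Assign: C→slot 1, B skipped, F→slot 2, D skipped, A skipped, E skipped.
Slots: [1:C] [2:F]
Profit = 42 + 27 = 69

69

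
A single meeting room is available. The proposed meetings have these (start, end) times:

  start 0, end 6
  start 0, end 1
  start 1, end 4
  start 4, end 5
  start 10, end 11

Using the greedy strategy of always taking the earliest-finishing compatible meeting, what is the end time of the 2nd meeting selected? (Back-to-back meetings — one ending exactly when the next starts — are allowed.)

Greedy by earliest finish: after sorting by end time, pick each interval compatible with the last pick.
Sorted by end: (0,1)  (1,4)  (4,5)  (0,6)  (10,11)
take (0,1); take (1,4); take (4,5); take (10,11).
Selected: (0,1) (1,4) (4,5) (10,11)

4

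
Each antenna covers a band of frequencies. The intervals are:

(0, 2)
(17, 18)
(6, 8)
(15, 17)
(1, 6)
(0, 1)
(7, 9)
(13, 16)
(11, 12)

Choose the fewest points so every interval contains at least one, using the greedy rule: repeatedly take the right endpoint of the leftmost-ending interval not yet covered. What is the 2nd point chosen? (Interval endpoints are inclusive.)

8

Process intervals by earliest right end; each time one isn't hit yet, stab at its right endpoint.
By right end: [0,1]  [0,2]  [1,6]  [6,8]  [7,9]  [11,12]  [13,16]  [15,17]  [17,18]
[0,1] uncovered → point at 1; [6,8] uncovered → point at 8; [11,12] uncovered → point at 12; [13,16] uncovered → point at 16; [17,18] uncovered → point at 18.
Points: 1, 8, 12, 16, 18 (5 total).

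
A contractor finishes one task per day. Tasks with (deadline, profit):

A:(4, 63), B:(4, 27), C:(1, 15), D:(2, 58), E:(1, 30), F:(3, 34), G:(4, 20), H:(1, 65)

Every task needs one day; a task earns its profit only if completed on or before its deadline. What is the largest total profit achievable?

220

Take jobs in profit order; each goes to the latest open slot no later than its deadline.
Profit order: H=65 A=63 D=58 F=34 E=30 B=27 G=20 C=15
Assign: H→slot 1, A→slot 4, D→slot 2, F→slot 3, E skipped, B skipped, G skipped, C skipped.
Slots: [1:H] [2:D] [3:F] [4:A]
Profit = 65 + 58 + 34 + 63 = 220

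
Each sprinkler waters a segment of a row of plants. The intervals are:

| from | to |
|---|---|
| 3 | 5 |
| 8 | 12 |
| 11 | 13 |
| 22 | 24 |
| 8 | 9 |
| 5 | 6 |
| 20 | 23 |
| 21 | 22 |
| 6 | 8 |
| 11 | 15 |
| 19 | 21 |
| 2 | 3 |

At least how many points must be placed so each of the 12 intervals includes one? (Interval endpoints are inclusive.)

6

Process intervals by earliest right end; each time one isn't hit yet, stab at its right endpoint.
By right end: [2,3]  [3,5]  [5,6]  [6,8]  [8,9]  [8,12]  [11,13]  [11,15]  [19,21]  [21,22]  [20,23]  [22,24]
[2,3] uncovered → point at 3; [5,6] uncovered → point at 6; [8,9] uncovered → point at 9; [11,13] uncovered → point at 13; [19,21] uncovered → point at 21; [22,24] uncovered → point at 24.
Points: 3, 6, 9, 13, 21, 24 (6 total).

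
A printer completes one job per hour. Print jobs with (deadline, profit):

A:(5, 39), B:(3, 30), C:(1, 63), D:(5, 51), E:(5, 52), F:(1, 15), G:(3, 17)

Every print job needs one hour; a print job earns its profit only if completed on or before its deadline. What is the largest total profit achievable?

235

Profit order: C=63 E=52 D=51 A=39 B=30 G=17 F=15
Assign: C→slot 1, E→slot 5, D→slot 4, A→slot 3, B→slot 2, G skipped, F skipped.
Slots: [1:C] [2:B] [3:A] [4:D] [5:E]
Profit = 63 + 30 + 39 + 51 + 52 = 235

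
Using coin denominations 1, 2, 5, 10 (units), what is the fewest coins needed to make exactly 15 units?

2

Greedy: take as many of the largest coin as possible, then repeat with the remainder.
15 = 1×10 + 1×5
Total coins = 1 + 1 = 2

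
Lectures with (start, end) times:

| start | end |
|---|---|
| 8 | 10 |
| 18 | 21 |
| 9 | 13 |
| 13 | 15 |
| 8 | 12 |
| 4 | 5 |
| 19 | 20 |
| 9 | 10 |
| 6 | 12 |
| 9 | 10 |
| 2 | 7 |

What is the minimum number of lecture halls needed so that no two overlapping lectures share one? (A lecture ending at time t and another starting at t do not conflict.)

6

Count concurrent intervals with a sweep; the peak is the room count.
Events (time:±→running): 2:+→1 4:+→2 5:-→1 6:+→2 7:-→1 8:+→2 8:+→3 9:+→4 9:+→5 9:+→6 … peak 6.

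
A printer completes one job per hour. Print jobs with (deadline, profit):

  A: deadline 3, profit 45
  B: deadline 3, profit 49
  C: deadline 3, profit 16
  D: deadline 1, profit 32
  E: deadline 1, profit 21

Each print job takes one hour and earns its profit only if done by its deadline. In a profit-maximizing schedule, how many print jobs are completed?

By profit: B(d3,49), A(d3,45), D(d1,32), E(d1,21), C(d3,16)
B→slot 3; A→slot 2; D→slot 1; E skipped; C skipped.
3 of 5 scheduled.

3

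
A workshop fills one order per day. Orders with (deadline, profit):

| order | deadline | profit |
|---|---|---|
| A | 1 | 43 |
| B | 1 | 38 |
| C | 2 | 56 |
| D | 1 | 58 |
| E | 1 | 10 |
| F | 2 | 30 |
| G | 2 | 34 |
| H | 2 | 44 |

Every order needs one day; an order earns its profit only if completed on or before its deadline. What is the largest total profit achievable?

114

By profit: D(d1,58), C(d2,56), H(d2,44), A(d1,43), B(d1,38), G(d2,34), F(d2,30), E(d1,10)
D→slot 1; C→slot 2; H skipped; A skipped; B skipped; G skipped; F skipped; E skipped.
Profit = 58 + 56 = 114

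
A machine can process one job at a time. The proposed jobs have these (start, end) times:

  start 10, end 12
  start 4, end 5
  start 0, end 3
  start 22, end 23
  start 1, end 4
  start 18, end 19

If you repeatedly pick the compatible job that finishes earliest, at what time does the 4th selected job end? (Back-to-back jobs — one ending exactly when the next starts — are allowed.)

19

Sort by end time and greedily take each interval whose start is ≥ the last chosen end.
Sorted by end: (0,3)  (1,4)  (4,5)  (10,12)  (18,19)  (22,23)
take (0,3); skip (1,4); take (4,5); take (10,12); take (18,19); take (22,23).
Selected: (0,3) (4,5) (10,12) (18,19) (22,23)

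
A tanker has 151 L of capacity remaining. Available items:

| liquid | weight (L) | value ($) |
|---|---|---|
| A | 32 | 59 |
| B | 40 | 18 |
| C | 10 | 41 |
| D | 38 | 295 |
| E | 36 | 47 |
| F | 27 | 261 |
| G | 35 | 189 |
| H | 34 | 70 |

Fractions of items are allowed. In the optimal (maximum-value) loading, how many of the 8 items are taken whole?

5

Sort by value per unit weight and fill in that order.
Order: F (261/27=9.67) > D (295/38=7.76) > G (189/35=5.40) > C (41/10=4.10) > H (70/34=2.06) > A (59/32=1.84) > E (47/36=1.31) > B (18/40=0.45)
Fill: take F (27 @ 261) → take D (38 @ 295) → take G (35 @ 189) → take C (10 @ 41) → take H (34 @ 70) → take 7/32 of A → 12.91; 151/151 used.
5 item(s) taken whole; one partial (take 7/32 of A).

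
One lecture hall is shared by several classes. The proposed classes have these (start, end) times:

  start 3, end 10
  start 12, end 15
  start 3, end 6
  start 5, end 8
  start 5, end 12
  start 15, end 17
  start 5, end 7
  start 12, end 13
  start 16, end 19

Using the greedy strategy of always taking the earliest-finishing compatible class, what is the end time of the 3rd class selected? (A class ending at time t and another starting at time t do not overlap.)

17

By end time: (3,6), (5,7), (5,8), (3,10), (5,12), (12,13), (12,15), (15,17), (16,19).
Pick (3,6); next start ≥ 6 → (12,13); next start ≥ 13 → (15,17).
Selected: (3,6) (12,13) (15,17)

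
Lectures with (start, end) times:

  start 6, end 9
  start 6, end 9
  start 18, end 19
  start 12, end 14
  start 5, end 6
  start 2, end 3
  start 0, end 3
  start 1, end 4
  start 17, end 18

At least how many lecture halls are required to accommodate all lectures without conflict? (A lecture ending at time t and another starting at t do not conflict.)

3

Count concurrent intervals with a sweep; the peak is the room count.
starts: [0, 1, 2, 5, 6, 6, 12, 17, 18]
ends:   [3, 3, 4, 6, 9, 9, 14, 18, 19]
s0→1 s1→2 s2→3  — peak 3.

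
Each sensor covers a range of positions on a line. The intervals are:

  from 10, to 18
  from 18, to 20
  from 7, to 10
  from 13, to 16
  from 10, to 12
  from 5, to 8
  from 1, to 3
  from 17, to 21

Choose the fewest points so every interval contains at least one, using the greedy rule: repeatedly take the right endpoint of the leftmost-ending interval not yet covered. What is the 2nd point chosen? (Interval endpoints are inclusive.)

Sort by right endpoint; whenever an interval is uncovered, place a point at its right end.
Sorted: [1,3] [5,8] [7,10] [10,12] [13,16] [10,18] [18,20] [17,21]
{[1,3]} hit by 3; {[5,8],[7,10]} hit by 8; {[10,12]} hit by 12; {[13,16],[10,18]} hit by 16; {[18,20],[17,21]} hit by 20.
Points: 3, 8, 12, 16, 20 (5 total).

8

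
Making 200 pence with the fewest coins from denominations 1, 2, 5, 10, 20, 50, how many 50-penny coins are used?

4

Greedy: take as many of the largest coin as possible, then repeat with the remainder.
200 = 4×50
Count of 50: 4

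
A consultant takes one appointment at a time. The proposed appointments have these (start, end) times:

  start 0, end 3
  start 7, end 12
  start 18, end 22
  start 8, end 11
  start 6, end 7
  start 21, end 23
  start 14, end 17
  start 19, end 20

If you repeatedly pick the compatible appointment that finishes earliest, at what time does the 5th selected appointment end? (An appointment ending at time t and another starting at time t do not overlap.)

Greedy by earliest finish: after sorting by end time, pick each interval compatible with the last pick.
Sorted by end: (0,3)  (6,7)  (8,11)  (7,12)  (14,17)  (19,20)  (18,22)  (21,23)
take (0,3); take (6,7); take (8,11); take (14,17); take (19,20); take (21,23).
Selected: (0,3) (6,7) (8,11) (14,17) (19,20) (21,23)

20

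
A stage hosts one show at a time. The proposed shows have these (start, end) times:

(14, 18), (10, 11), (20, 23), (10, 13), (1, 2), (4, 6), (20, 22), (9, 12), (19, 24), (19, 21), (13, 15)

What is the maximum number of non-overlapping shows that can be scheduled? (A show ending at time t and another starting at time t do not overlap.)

Sort by end time and greedily take each interval whose start is ≥ the last chosen end.
Sorted by end: (1,2)  (4,6)  (10,11)  (9,12)  (10,13)  (13,15)  (14,18)  (19,21)  (20,22)  (20,23)  (19,24)
take (1,2); take (4,6); take (10,11); skip (10,13); take (13,15); skip (14,18); take (19,21).
Selected 5 shows.

5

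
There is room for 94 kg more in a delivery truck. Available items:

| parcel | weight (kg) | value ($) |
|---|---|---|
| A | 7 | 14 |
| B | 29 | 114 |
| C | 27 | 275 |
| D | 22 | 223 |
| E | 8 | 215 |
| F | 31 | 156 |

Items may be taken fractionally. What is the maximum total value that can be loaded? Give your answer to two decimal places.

892.59

Order: E (215/8=26.88) > C (275/27=10.19) > D (223/22=10.14) > F (156/31=5.03) > B (114/29=3.93) > A (14/7=2.00)
Fill: take E (8 @ 215) → take C (27 @ 275) → take D (22 @ 223) → take F (31 @ 156) → take 6/29 of B → 23.59; 94/94 used.
Total value = 892.59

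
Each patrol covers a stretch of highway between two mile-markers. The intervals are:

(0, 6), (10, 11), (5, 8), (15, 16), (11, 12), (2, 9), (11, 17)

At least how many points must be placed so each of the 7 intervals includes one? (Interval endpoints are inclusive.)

3

Process intervals by earliest right end; each time one isn't hit yet, stab at its right endpoint.
By right end: [0,6]  [5,8]  [2,9]  [10,11]  [11,12]  [15,16]  [11,17]
[0,6] uncovered → point at 6; [10,11] uncovered → point at 11; [15,16] uncovered → point at 16.
Points: 6, 11, 16 (3 total).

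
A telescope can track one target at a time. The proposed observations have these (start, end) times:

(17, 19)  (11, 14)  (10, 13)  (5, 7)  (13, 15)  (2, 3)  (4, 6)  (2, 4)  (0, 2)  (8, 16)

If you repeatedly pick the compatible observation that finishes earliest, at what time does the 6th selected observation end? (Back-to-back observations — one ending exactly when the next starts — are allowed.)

19

Order by finish time; keep every interval that doesn't clash with the previous kept one.
Sorted by end: (0,2)  (2,3)  (2,4)  (4,6)  (5,7)  (10,13)  (11,14)  (13,15)  (8,16)  (17,19)
take (0,2); take (2,3); take (4,6); take (10,13); take (13,15); skip (8,16); take (17,19).
Selected: (0,2) (2,3) (4,6) (10,13) (13,15) (17,19)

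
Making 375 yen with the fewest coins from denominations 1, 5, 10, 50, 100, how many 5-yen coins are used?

375 − 3×100→75 − 1×50→25 − 2×10→5 − 1×5→0
Count of 5: 1

1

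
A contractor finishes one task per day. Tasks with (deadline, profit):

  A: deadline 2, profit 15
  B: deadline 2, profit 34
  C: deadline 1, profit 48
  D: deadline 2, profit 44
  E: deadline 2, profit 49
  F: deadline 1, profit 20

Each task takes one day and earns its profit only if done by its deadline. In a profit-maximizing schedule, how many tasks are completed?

2

Sort by profit descending; place each in the latest free slot ≤ its deadline.
Profit order: E=49 C=48 D=44 B=34 F=20 A=15
Assign: E→slot 2, C→slot 1, D skipped, B skipped, F skipped, A skipped.
Slots: [1:C] [2:E]
2 of 6 scheduled.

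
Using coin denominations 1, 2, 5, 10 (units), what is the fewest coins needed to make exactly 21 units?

Greedy: take as many of the largest coin as possible, then repeat with the remainder.
21 = 2×10 + 1×1
Total coins = 2 + 1 = 3

3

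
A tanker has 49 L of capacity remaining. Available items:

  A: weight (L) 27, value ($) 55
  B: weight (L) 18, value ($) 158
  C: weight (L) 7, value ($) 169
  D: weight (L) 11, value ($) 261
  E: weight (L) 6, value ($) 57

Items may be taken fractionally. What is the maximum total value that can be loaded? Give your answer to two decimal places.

659.26

Sort by value per unit weight and fill in that order.
Ratios (sorted): C 24.14, D 23.73, E 9.50, B 8.78, A 2.04
take C (7 @ 169); take D (11 @ 261); take E (6 @ 57); take B (18 @ 158); take 7/27 of A → 14.26. Capacity used 49/49.
Total value = 659.26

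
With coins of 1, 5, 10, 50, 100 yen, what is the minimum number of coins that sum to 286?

Greedy: take as many of the largest coin as possible, then repeat with the remainder.
286 = 2×100 + 1×50 + 3×10 + 1×5 + 1×1
Total coins = 2 + 1 + 3 + 1 + 1 = 8

8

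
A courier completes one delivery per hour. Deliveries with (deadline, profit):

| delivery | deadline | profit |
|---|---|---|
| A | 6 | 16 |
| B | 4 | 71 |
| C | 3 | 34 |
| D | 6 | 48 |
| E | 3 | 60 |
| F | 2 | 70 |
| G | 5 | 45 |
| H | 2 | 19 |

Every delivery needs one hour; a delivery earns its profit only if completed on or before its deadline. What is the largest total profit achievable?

328

Take jobs in profit order; each goes to the latest open slot no later than its deadline.
Profit order: B=71 F=70 E=60 D=48 G=45 C=34 H=19 A=16
Assign: B→slot 4, F→slot 2, E→slot 3, D→slot 6, G→slot 5, C→slot 1, H skipped, A skipped.
Slots: [1:C] [2:F] [3:E] [4:B] [5:G] [6:D]
Profit = 34 + 70 + 60 + 71 + 45 + 48 = 328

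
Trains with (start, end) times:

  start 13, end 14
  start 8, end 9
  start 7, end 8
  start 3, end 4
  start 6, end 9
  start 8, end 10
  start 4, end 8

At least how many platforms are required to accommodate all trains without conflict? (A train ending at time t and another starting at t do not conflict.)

Events (time:±→running): 3:+→1 4:-→0 4:+→1 6:+→2 7:+→3 … peak 3.

3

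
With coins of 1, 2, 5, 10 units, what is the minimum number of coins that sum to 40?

4

40 − 4×10→0
Total coins = 4 = 4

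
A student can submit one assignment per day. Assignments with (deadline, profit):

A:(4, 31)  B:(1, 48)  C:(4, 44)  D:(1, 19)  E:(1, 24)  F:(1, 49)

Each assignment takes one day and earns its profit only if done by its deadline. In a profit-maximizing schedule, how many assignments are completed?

3

Profit order: F=49 B=48 C=44 A=31 E=24 D=19
Assign: F→slot 1, B skipped, C→slot 4, A→slot 3, E skipped, D skipped.
Slots: [1:F] [3:A] [4:C]
3 of 6 scheduled.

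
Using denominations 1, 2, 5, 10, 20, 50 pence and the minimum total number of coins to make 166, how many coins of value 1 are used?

Greedy: take as many of the largest coin as possible, then repeat with the remainder.
166 = 3×50 + 1×10 + 1×5 + 1×1
Count of 1: 1

1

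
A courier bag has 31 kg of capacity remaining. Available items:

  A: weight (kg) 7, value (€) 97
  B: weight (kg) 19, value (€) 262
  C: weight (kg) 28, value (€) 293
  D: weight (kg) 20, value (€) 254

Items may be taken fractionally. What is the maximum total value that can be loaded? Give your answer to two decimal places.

Ratios (sorted): A 13.86, B 13.79, D 12.70, C 10.46
take A (7 @ 97); take B (19 @ 262); take 5/20 of D → 63.50. Capacity used 31/31.
Total value = 422.50

422.50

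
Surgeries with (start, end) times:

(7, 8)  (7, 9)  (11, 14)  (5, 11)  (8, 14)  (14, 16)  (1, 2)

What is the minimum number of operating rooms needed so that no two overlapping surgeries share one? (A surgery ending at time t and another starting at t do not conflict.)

3

Events (time:±→running): 1:+→1 2:-→0 5:+→1 7:+→2 7:+→3 … peak 3.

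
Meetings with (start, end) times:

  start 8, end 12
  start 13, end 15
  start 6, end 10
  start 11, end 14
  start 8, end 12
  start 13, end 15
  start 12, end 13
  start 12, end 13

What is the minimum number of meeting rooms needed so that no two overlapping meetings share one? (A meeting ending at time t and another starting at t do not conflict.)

The answer is the maximum number of intervals overlapping at any instant.
Events (time:±→running): 6:+→1 8:+→2 8:+→3 … peak 3.

3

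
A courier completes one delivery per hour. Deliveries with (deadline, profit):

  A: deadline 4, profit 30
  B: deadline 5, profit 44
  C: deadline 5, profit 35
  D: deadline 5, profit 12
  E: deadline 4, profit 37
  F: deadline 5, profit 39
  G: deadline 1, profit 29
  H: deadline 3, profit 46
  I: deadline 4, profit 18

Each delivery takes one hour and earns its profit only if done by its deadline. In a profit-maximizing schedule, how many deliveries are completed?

5

Take jobs in profit order; each goes to the latest open slot no later than its deadline.
By profit: H(d3,46), B(d5,44), F(d5,39), E(d4,37), C(d5,35), A(d4,30), G(d1,29), I(d4,18), D(d5,12)
H→slot 3; B→slot 5; F→slot 4; E→slot 2; C→slot 1; A skipped; G skipped; I skipped; D skipped.
5 of 9 scheduled.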